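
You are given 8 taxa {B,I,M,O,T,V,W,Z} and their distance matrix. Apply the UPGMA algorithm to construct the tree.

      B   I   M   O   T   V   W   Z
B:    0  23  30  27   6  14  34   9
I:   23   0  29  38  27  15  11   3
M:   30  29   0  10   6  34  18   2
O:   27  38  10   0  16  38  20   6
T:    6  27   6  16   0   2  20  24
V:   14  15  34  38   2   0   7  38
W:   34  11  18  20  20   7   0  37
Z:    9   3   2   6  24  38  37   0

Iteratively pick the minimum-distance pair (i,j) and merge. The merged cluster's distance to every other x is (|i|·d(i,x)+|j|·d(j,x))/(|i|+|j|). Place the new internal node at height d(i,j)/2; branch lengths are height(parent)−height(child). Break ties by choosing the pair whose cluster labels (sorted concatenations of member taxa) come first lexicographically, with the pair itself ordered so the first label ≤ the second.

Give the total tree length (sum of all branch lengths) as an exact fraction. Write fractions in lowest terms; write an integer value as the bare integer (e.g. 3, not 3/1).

step 1: merge (M,Z) at d=2; branch lengths M→1, Z→1; new cluster MZ
  updated: d(B,MZ)=39/2, d(I,MZ)=16, d(MZ,O)=8, d(MZ,T)=15, d(MZ,V)=36, d(MZ,W)=55/2
step 2: merge (T,V) at d=2; branch lengths T→1, V→1; new cluster TV
  updated: d(B,TV)=10, d(I,TV)=21, d(MZ,TV)=51/2, d(O,TV)=27, d(TV,W)=27/2
step 3: merge (MZ,O) at d=8; branch lengths MZ→3, O→4; new cluster MOZ
  updated: d(B,MOZ)=22, d(I,MOZ)=70/3, d(MOZ,TV)=26, d(MOZ,W)=25
step 4: merge (B,TV) at d=10; branch lengths B→5, TV→4; new cluster BTV
  updated: d(BTV,I)=65/3, d(BTV,MOZ)=74/3, d(BTV,W)=61/3
step 5: merge (I,W) at d=11; branch lengths I→11/2, W→11/2; new cluster IW
  updated: d(BTV,IW)=21, d(IW,MOZ)=145/6
step 6: merge (BTV,IW) at d=21; branch lengths BTV→11/2, IW→5; new cluster BITVW
  updated: d(BITVW,MOZ)=367/15
step 7: merge (BITVW,MOZ) at d=367/15; branch lengths BITVW→26/15, MOZ→247/30; new cluster BIMOTVWZ
final tree: (((B:5,(T:1,V:1):4):11/2,(I:11/2,W:11/2):5):26/15,((M:1,Z:1):3,O:4):247/30)
total length: 772/15

772/15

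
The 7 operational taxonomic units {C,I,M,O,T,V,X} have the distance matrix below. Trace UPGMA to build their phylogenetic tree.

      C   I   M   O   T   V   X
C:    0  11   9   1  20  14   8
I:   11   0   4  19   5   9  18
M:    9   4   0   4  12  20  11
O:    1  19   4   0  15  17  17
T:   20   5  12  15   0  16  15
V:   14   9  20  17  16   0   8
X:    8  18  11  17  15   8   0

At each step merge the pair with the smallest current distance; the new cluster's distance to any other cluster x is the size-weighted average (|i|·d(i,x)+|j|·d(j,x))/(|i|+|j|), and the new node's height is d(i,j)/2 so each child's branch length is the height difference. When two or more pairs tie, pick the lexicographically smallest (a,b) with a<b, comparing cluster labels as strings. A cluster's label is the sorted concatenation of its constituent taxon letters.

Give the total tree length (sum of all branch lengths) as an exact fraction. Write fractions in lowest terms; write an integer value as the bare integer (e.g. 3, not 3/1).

iteration 1: select C,O (d=1); attach at lengths (1/2, 1/2); label the merged cluster CO
  updated: d(CO,I)=15, d(CO,M)=13/2, d(CO,T)=35/2, d(CO,V)=31/2, d(CO,X)=25/2
iteration 2: select I,M (d=4); attach at lengths (2, 2); label the merged cluster IM
  updated: d(CO,IM)=43/4, d(IM,T)=17/2, d(IM,V)=29/2, d(IM,X)=29/2
iteration 3: select V,X (d=8); attach at lengths (4, 4); label the merged cluster VX
  updated: d(CO,VX)=14, d(IM,VX)=29/2, d(T,VX)=31/2
iteration 4: select IM,T (d=17/2); attach at lengths (9/4, 17/4); label the merged cluster IMT
  updated: d(CO,IMT)=13, d(IMT,VX)=89/6
iteration 5: select CO,IMT (d=13); attach at lengths (6, 9/4); label the merged cluster CIMOT
  updated: d(CIMOT,VX)=29/2
iteration 6: select CIMOT,VX (d=29/2); attach at lengths (3/4, 13/4); label the merged cluster CIMOTVX
final tree: (((C:1/2,O:1/2):6,((I:2,M:2):9/4,T:17/4):9/4):3/4,(V:4,X:4):13/4)
total length: 127/4

127/4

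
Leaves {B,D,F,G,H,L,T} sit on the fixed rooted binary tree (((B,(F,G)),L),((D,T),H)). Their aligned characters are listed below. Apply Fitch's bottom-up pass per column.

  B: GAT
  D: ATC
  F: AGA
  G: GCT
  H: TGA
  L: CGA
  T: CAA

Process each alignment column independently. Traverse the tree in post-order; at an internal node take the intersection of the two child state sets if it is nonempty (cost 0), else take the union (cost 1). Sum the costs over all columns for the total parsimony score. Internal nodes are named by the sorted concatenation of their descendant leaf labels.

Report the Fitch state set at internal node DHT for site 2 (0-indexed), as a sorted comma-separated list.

[col 0] FG: children F:{A}, G:{G} ∪→ {A,G}; cost 1
[col 0] BFG: children B:{G}, FG:{A,G} ∩→ {G}; cost 0
[col 0] BFGL: children BFG:{G}, L:{C} ∪→ {C,G}; cost 1
[col 0] DT: children D:{A}, T:{C} ∪→ {A,C}; cost 1
[col 0] DHT: children DT:{A,C}, H:{T} ∪→ {A,C,T}; cost 1
[col 0] BDFGHLT: children BFGL:{C,G}, DHT:{A,C,T} ∩→ {C}; cost 0
[col 1] FG: children F:{G}, G:{C} ∪→ {C,G}; cost 1
[col 1] BFG: children B:{A}, FG:{C,G} ∪→ {A,C,G}; cost 1
[col 1] BFGL: children BFG:{A,C,G}, L:{G} ∩→ {G}; cost 0
[col 1] DT: children D:{T}, T:{A} ∪→ {A,T}; cost 1
[col 1] DHT: children DT:{A,T}, H:{G} ∪→ {A,G,T}; cost 1
[col 1] BDFGHLT: children BFGL:{G}, DHT:{A,G,T} ∩→ {G}; cost 0
[col 2] FG: children F:{A}, G:{T} ∪→ {A,T}; cost 1
[col 2] BFG: children B:{T}, FG:{A,T} ∩→ {T}; cost 0
[col 2] BFGL: children BFG:{T}, L:{A} ∪→ {A,T}; cost 1
[col 2] DT: children D:{C}, T:{A} ∪→ {A,C}; cost 1
[col 2] DHT: children DT:{A,C}, H:{A} ∩→ {A}; cost 0
[col 2] BDFGHLT: children BFGL:{A,T}, DHT:{A} ∩→ {A}; cost 0
per-site changes: [4, 4, 3]; total = 11

A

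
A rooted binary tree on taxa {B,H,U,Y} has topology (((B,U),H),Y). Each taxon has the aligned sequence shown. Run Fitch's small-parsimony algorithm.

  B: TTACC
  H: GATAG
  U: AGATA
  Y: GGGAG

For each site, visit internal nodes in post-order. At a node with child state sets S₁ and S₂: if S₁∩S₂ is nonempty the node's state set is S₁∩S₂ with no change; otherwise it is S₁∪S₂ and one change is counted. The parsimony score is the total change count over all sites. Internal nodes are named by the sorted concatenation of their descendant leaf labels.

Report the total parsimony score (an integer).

10

site 0, node BU: B={T} ∪ U={A} → {A,T} (+1)
site 0, node BHU: BU={A,T} ∪ H={G} → {A,G,T} (+1)
site 0, node BHUY: BHU={A,G,T} ∩ Y={G} → {G} (+0)
site 1, node BU: B={T} ∪ U={G} → {G,T} (+1)
site 1, node BHU: BU={G,T} ∪ H={A} → {A,G,T} (+1)
site 1, node BHUY: BHU={A,G,T} ∩ Y={G} → {G} (+0)
site 2, node BU: B={A} ∩ U={A} → {A} (+0)
site 2, node BHU: BU={A} ∪ H={T} → {A,T} (+1)
site 2, node BHUY: BHU={A,T} ∪ Y={G} → {A,G,T} (+1)
site 3, node BU: B={C} ∪ U={T} → {C,T} (+1)
site 3, node BHU: BU={C,T} ∪ H={A} → {A,C,T} (+1)
site 3, node BHUY: BHU={A,C,T} ∩ Y={A} → {A} (+0)
site 4, node BU: B={C} ∪ U={A} → {A,C} (+1)
site 4, node BHU: BU={A,C} ∪ H={G} → {A,C,G} (+1)
site 4, node BHUY: BHU={A,C,G} ∩ Y={G} → {G} (+0)
per-site changes: [2, 2, 2, 2, 2]; total = 10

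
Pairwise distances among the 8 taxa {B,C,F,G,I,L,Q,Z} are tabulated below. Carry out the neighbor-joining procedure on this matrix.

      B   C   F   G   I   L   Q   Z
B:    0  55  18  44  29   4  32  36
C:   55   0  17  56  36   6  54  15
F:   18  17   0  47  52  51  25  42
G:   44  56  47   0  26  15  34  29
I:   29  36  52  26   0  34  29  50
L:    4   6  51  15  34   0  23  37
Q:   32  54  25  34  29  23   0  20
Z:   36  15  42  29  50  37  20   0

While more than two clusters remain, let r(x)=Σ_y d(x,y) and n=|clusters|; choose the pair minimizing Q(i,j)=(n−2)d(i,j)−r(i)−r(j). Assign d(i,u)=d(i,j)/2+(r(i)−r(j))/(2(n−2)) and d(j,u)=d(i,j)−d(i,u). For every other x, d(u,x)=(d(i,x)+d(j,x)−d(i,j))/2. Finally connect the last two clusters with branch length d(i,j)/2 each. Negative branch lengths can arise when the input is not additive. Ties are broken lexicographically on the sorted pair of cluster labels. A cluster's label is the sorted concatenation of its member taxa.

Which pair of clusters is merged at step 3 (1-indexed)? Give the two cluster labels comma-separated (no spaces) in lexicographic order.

iteration 1: select C,F (d=17, Q=-389); attach at lengths (89/12, 115/12); label the merged cluster CF
  updated: d(B,CF)=28, d(CF,G)=43, d(CF,I)=71/2, d(CF,L)=20, d(CF,Q)=31, d(CF,Z)=20
iteration 2: select B,L (d=4, Q=-286); attach at lengths (6, -2); label the merged cluster BL
  updated: d(BL,CF)=22, d(BL,G)=55/2, d(BL,I)=59/2, d(BL,Q)=51/2, d(BL,Z)=69/2
iteration 3: select G,I (d=26, Q=-451/2); attach at lengths (187/16, 229/16); label the merged cluster GI
  updated: d(BL,GI)=31/2, d(CF,GI)=105/4, d(GI,Q)=37/2, d(GI,Z)=53/2
iteration 4: select CF,Z (d=20, Q=-561/4); attach at lengths (233/24, 247/24); label the merged cluster CFZ
  updated: d(BL,CFZ)=73/4, d(CFZ,GI)=131/8, d(CFZ,Q)=31/2
iteration 5: select BL,GI (d=31/2, Q=-629/8); attach at lengths (319/32, 177/32); label the merged cluster BGIL
  updated: d(BGIL,CFZ)=153/16, d(BGIL,Q)=57/4
iteration 6: select BGIL,CFZ (d=153/16, Q=-629/16); attach at lengths (133/32, 173/32); label the merged cluster BCFGILZ
  updated: d(BCFGILZ,Q)=323/32
iteration 7: select BCFGILZ,Q (d=323/32); attach at lengths (323/64, 323/64); label the merged cluster BCFGILQZ
final tree: ((((B:6,L:-2):319/32,(G:187/16,I:229/16):177/32):133/32,((C:89/12,F:115/12):233/24,Z:247/24):173/32):323/64,Q:323/64)
total length: 3269/32

G,I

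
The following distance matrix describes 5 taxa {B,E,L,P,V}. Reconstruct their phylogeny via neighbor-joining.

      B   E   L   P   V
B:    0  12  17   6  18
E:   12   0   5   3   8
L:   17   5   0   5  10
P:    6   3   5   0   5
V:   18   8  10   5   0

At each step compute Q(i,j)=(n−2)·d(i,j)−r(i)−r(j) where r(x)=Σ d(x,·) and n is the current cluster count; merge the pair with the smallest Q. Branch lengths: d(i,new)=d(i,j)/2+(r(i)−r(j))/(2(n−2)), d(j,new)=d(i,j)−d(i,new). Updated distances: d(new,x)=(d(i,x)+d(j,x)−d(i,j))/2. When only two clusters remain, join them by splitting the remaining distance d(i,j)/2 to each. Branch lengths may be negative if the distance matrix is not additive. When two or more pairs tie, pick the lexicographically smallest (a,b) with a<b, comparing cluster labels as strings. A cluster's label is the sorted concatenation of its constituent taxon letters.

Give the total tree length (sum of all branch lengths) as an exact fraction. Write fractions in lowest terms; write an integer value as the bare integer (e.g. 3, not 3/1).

163/8

step 1: merge (B,P) at d=6, Q=-54; branch lengths B→26/3, P→-8/3; new cluster BP
  updated: d(BP,E)=9/2, d(BP,L)=8, d(BP,V)=17/2
step 2: merge (BP,V) at d=17/2, Q=-61/2; branch lengths BP→23/8, V→45/8; new cluster BPV
  updated: d(BPV,E)=2, d(BPV,L)=19/4
step 3: merge (BPV,E) at d=2, Q=-47/4; branch lengths BPV→7/8, E→9/8; new cluster BEPV
  updated: d(BEPV,L)=31/8
step 4: merge (BEPV,L) at d=31/8; branch lengths BEPV→31/16, L→31/16; new cluster BELPV
final tree: ((((B:26/3,P:-8/3):23/8,V:45/8):7/8,E:9/8):31/16,L:31/16)
total length: 163/8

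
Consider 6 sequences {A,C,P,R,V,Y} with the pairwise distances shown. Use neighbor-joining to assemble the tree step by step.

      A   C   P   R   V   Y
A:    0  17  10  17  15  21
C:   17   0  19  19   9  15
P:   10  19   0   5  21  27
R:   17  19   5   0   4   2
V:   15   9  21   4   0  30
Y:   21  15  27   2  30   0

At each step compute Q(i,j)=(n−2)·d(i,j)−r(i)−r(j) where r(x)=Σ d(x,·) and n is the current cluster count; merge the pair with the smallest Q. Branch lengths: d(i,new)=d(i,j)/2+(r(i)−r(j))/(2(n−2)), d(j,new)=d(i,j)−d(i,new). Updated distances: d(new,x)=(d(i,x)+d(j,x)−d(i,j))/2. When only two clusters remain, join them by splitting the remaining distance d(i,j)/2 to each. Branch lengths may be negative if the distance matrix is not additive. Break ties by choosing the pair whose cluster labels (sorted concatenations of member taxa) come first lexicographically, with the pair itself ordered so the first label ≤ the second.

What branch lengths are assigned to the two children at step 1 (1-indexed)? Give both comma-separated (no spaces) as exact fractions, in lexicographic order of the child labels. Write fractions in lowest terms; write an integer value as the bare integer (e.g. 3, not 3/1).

1. join R+Y (d=2, Q=-134) ⇒ RY; edges |R|=-5, |Y|=7
  updated: d(A,RY)=18, d(C,RY)=16, d(P,RY)=15, d(RY,V)=16
2. join A+P (d=10, Q=-95) ⇒ AP; edges |A|=25/6, |P|=35/6
  updated: d(AP,C)=13, d(AP,RY)=23/2, d(AP,V)=13
3. join AP+RY (d=23/2, Q=-58) ⇒ APRY; edges |AP|=17/4, |RY|=29/4
  updated: d(APRY,C)=35/4, d(APRY,V)=35/4
4. join APRY+C (d=35/4, Q=-53/2) ⇒ ACPRY; edges |APRY|=17/4, |C|=9/2
  updated: d(ACPRY,V)=9/2
5. join ACPRY+V (d=9/2) ⇒ ACPRVY; edges |ACPRY|=9/4, |V|=9/4
final tree: ((((A:25/6,P:35/6):17/4,(R:-5,Y:7):29/4):17/4,C:9/2):9/4,V:9/4)
total length: 147/4

-5,7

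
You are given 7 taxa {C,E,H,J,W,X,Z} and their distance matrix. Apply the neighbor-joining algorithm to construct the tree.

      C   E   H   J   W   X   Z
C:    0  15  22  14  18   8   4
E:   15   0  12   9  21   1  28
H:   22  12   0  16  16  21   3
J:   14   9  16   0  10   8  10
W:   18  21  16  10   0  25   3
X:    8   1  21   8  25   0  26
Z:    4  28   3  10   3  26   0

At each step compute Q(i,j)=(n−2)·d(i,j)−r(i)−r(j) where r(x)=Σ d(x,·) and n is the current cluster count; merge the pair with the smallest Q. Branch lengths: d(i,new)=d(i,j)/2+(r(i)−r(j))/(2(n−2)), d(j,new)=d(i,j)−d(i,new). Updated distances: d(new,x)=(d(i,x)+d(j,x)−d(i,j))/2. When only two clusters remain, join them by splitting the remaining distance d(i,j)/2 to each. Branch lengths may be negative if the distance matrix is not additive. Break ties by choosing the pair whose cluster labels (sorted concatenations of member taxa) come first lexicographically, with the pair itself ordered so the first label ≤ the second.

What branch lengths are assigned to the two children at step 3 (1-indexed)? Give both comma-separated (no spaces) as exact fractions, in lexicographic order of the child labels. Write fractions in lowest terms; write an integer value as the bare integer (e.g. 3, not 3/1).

31/6,10/3

iteration 1: select E,X (d=1, Q=-170); attach at lengths (1/5, 4/5); label the merged cluster EX
  updated: d(C,EX)=11, d(EX,H)=16, d(EX,J)=8, d(EX,W)=45/2, d(EX,Z)=53/2
iteration 2: select EX,J (d=8, Q=-110); attach at lengths (29/4, 3/4); label the merged cluster EJX
  updated: d(C,EJX)=17/2, d(EJX,H)=12, d(EJX,W)=49/4, d(EJX,Z)=57/4
iteration 3: select C,EJX (d=17/2, Q=-74); attach at lengths (31/6, 10/3); label the merged cluster CEJX
  updated: d(CEJX,H)=51/4, d(CEJX,W)=87/8, d(CEJX,Z)=39/8
iteration 4: select CEJX,W (d=87/8, Q=-293/8); attach at lengths (163/32, 185/32); label the merged cluster CEJWX
  updated: d(CEJWX,H)=143/16, d(CEJWX,Z)=-3/2
iteration 5: select CEJWX,H (d=143/16, Q=-167/16); attach at lengths (71/32, 215/32); label the merged cluster CEHJWX
  updated: d(CEHJWX,Z)=-119/32
iteration 6: select CEHJWX,Z (d=-119/32); attach at lengths (-119/64, -119/64); label the merged cluster CEHJWXZ
final tree: ((((C:31/6,((E:1/5,X:4/5):29/4,J:3/4):10/3):163/32,W:185/32):71/32,H:215/32):-119/64,Z:-119/64)
total length: 1075/32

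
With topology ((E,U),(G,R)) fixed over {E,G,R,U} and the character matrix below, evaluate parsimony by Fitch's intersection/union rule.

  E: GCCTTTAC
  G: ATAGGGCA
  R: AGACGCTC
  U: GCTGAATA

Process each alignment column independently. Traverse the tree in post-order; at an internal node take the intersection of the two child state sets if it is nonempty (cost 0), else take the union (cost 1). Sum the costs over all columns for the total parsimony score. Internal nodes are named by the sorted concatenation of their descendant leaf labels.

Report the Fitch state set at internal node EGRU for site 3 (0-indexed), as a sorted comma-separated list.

G

EU@0: {G} ∩ {G} = {G} (intersection, +0)
GR@0: {A} ∩ {A} = {A} (intersection, +0)
EGRU@0: {G} ∪ {A} = {A,G} (union, +1)
EU@1: {C} ∩ {C} = {C} (intersection, +0)
GR@1: {T} ∪ {G} = {G,T} (union, +1)
EGRU@1: {C} ∪ {G,T} = {C,G,T} (union, +1)
EU@2: {C} ∪ {T} = {C,T} (union, +1)
GR@2: {A} ∩ {A} = {A} (intersection, +0)
EGRU@2: {C,T} ∪ {A} = {A,C,T} (union, +1)
EU@3: {T} ∪ {G} = {G,T} (union, +1)
GR@3: {G} ∪ {C} = {C,G} (union, +1)
EGRU@3: {G,T} ∩ {C,G} = {G} (intersection, +0)
EU@4: {T} ∪ {A} = {A,T} (union, +1)
GR@4: {G} ∩ {G} = {G} (intersection, +0)
EGRU@4: {A,T} ∪ {G} = {A,G,T} (union, +1)
EU@5: {T} ∪ {A} = {A,T} (union, +1)
GR@5: {G} ∪ {C} = {C,G} (union, +1)
EGRU@5: {A,T} ∪ {C,G} = {A,C,G,T} (union, +1)
EU@6: {A} ∪ {T} = {A,T} (union, +1)
GR@6: {C} ∪ {T} = {C,T} (union, +1)
EGRU@6: {A,T} ∩ {C,T} = {T} (intersection, +0)
EU@7: {C} ∪ {A} = {A,C} (union, +1)
GR@7: {A} ∪ {C} = {A,C} (union, +1)
EGRU@7: {A,C} ∩ {A,C} = {A,C} (intersection, +0)
per-site changes: [1, 2, 2, 2, 2, 3, 2, 2]; total = 16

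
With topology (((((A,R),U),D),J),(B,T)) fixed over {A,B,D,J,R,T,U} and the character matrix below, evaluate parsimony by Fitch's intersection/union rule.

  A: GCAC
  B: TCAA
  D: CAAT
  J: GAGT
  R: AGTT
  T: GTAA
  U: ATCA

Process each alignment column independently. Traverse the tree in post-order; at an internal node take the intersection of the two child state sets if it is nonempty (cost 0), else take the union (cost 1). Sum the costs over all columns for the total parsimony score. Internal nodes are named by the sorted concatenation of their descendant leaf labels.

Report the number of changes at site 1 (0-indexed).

5

site 0, node AR: A={G} ∪ R={A} → {A,G} (+1)
site 0, node ARU: AR={A,G} ∩ U={A} → {A} (+0)
site 0, node ADRU: ARU={A} ∪ D={C} → {A,C} (+1)
site 0, node ADJRU: ADRU={A,C} ∪ J={G} → {A,C,G} (+1)
site 0, node BT: B={T} ∪ T={G} → {G,T} (+1)
site 0, node ABDJRTU: ADJRU={A,C,G} ∩ BT={G,T} → {G} (+0)
site 1, node AR: A={C} ∪ R={G} → {C,G} (+1)
site 1, node ARU: AR={C,G} ∪ U={T} → {C,G,T} (+1)
site 1, node ADRU: ARU={C,G,T} ∪ D={A} → {A,C,G,T} (+1)
site 1, node ADJRU: ADRU={A,C,G,T} ∩ J={A} → {A} (+0)
site 1, node BT: B={C} ∪ T={T} → {C,T} (+1)
site 1, node ABDJRTU: ADJRU={A} ∪ BT={C,T} → {A,C,T} (+1)
site 2, node AR: A={A} ∪ R={T} → {A,T} (+1)
site 2, node ARU: AR={A,T} ∪ U={C} → {A,C,T} (+1)
site 2, node ADRU: ARU={A,C,T} ∩ D={A} → {A} (+0)
site 2, node ADJRU: ADRU={A} ∪ J={G} → {A,G} (+1)
site 2, node BT: B={A} ∩ T={A} → {A} (+0)
site 2, node ABDJRTU: ADJRU={A,G} ∩ BT={A} → {A} (+0)
site 3, node AR: A={C} ∪ R={T} → {C,T} (+1)
site 3, node ARU: AR={C,T} ∪ U={A} → {A,C,T} (+1)
site 3, node ADRU: ARU={A,C,T} ∩ D={T} → {T} (+0)
site 3, node ADJRU: ADRU={T} ∩ J={T} → {T} (+0)
site 3, node BT: B={A} ∩ T={A} → {A} (+0)
site 3, node ABDJRTU: ADJRU={T} ∪ BT={A} → {A,T} (+1)
per-site changes: [4, 5, 3, 3]; total = 15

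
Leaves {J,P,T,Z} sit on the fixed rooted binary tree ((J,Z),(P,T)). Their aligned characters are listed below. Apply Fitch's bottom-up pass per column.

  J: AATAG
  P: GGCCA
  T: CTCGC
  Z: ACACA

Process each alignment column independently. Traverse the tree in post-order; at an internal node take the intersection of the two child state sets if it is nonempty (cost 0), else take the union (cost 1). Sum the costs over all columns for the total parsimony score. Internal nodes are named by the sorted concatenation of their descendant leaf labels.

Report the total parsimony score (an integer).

[col 0] JZ: children J:{A}, Z:{A} ∩→ {A}; cost 0
[col 0] PT: children P:{G}, T:{C} ∪→ {C,G}; cost 1
[col 0] JPTZ: children JZ:{A}, PT:{C,G} ∪→ {A,C,G}; cost 1
[col 1] JZ: children J:{A}, Z:{C} ∪→ {A,C}; cost 1
[col 1] PT: children P:{G}, T:{T} ∪→ {G,T}; cost 1
[col 1] JPTZ: children JZ:{A,C}, PT:{G,T} ∪→ {A,C,G,T}; cost 1
[col 2] JZ: children J:{T}, Z:{A} ∪→ {A,T}; cost 1
[col 2] PT: children P:{C}, T:{C} ∩→ {C}; cost 0
[col 2] JPTZ: children JZ:{A,T}, PT:{C} ∪→ {A,C,T}; cost 1
[col 3] JZ: children J:{A}, Z:{C} ∪→ {A,C}; cost 1
[col 3] PT: children P:{C}, T:{G} ∪→ {C,G}; cost 1
[col 3] JPTZ: children JZ:{A,C}, PT:{C,G} ∩→ {C}; cost 0
[col 4] JZ: children J:{G}, Z:{A} ∪→ {A,G}; cost 1
[col 4] PT: children P:{A}, T:{C} ∪→ {A,C}; cost 1
[col 4] JPTZ: children JZ:{A,G}, PT:{A,C} ∩→ {A}; cost 0
per-site changes: [2, 3, 2, 2, 2]; total = 11

11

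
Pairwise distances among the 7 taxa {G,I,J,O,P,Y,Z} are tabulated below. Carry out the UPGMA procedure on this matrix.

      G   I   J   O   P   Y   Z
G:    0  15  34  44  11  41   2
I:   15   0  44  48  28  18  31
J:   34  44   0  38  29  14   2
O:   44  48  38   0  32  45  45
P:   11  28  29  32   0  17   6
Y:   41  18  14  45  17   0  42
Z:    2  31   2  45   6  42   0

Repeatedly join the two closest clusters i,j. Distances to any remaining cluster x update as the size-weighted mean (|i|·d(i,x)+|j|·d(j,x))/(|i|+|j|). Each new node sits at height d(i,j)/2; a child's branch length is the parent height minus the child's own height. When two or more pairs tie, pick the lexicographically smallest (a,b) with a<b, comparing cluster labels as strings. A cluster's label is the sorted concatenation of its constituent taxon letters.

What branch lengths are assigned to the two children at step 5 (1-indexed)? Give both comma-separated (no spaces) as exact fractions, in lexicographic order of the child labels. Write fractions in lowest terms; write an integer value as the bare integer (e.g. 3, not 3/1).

step 1: merge (G,Z) at d=2; branch lengths G→1, Z→1; new cluster GZ
  updated: d(GZ,I)=23, d(GZ,J)=18, d(GZ,O)=89/2, d(GZ,P)=17/2, d(GZ,Y)=83/2
step 2: merge (GZ,P) at d=17/2; branch lengths GZ→13/4, P→17/4; new cluster GPZ
  updated: d(GPZ,I)=74/3, d(GPZ,J)=65/3, d(GPZ,O)=121/3, d(GPZ,Y)=100/3
step 3: merge (J,Y) at d=14; branch lengths J→7, Y→7; new cluster JY
  updated: d(GPZ,JY)=55/2, d(I,JY)=31, d(JY,O)=83/2
step 4: merge (GPZ,I) at d=74/3; branch lengths GPZ→97/12, I→37/3; new cluster GIPZ
  updated: d(GIPZ,JY)=227/8, d(GIPZ,O)=169/4
step 5: merge (GIPZ,JY) at d=227/8; branch lengths GIPZ→89/48, JY→115/16; new cluster GIJPYZ
  updated: d(GIJPYZ,O)=42
step 6: merge (GIJPYZ,O) at d=42; branch lengths GIJPYZ→109/16, O→21; new cluster GIJOPYZ
final tree: (((((G:1,Z:1):13/4,P:17/4):97/12,I:37/3):89/48,(J:7,Y:7):115/16):109/16,O:21)
total length: 3877/48

89/48,115/16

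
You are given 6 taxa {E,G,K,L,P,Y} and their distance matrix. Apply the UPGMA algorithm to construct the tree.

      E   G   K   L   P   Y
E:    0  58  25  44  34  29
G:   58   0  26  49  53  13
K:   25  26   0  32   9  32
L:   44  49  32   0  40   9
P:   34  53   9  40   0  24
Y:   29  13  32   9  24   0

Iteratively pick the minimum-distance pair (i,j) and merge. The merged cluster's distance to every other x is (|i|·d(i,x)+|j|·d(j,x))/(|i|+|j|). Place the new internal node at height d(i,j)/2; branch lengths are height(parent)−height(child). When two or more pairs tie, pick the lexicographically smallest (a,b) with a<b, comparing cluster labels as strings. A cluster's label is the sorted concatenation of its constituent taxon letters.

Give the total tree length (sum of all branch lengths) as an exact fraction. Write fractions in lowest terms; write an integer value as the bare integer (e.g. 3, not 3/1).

2765/36

iteration 1: select K,P (d=9); attach at lengths (9/2, 9/2); label the merged cluster KP
  updated: d(E,KP)=59/2, d(G,KP)=79/2, d(KP,L)=36, d(KP,Y)=28
iteration 2: select L,Y (d=9); attach at lengths (9/2, 9/2); label the merged cluster LY
  updated: d(E,LY)=73/2, d(G,LY)=31, d(KP,LY)=32
iteration 3: select E,KP (d=59/2); attach at lengths (59/4, 41/4); label the merged cluster EKP
  updated: d(EKP,G)=137/3, d(EKP,LY)=67/2
iteration 4: select G,LY (d=31); attach at lengths (31/2, 11); label the merged cluster GLY
  updated: d(EKP,GLY)=338/9
iteration 5: select EKP,GLY (d=338/9); attach at lengths (145/36, 59/18); label the merged cluster EGKLPY
final tree: ((E:59/4,(K:9/2,P:9/2):41/4):145/36,(G:31/2,(L:9/2,Y:9/2):11):59/18)
total length: 2765/36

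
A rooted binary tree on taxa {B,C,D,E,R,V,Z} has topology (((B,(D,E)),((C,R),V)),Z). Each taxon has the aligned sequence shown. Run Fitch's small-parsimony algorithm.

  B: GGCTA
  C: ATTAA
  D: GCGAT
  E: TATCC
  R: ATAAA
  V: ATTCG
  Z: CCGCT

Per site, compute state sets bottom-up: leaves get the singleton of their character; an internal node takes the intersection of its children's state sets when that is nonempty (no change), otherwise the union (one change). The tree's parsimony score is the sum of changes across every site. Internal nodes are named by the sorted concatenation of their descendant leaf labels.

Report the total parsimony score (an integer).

17

[col 0] DE: children D:{G}, E:{T} ∪→ {G,T}; cost 1
[col 0] BDE: children B:{G}, DE:{G,T} ∩→ {G}; cost 0
[col 0] CR: children C:{A}, R:{A} ∩→ {A}; cost 0
[col 0] CRV: children CR:{A}, V:{A} ∩→ {A}; cost 0
[col 0] BCDERV: children BDE:{G}, CRV:{A} ∪→ {A,G}; cost 1
[col 0] BCDERVZ: children BCDERV:{A,G}, Z:{C} ∪→ {A,C,G}; cost 1
[col 1] DE: children D:{C}, E:{A} ∪→ {A,C}; cost 1
[col 1] BDE: children B:{G}, DE:{A,C} ∪→ {A,C,G}; cost 1
[col 1] CR: children C:{T}, R:{T} ∩→ {T}; cost 0
[col 1] CRV: children CR:{T}, V:{T} ∩→ {T}; cost 0
[col 1] BCDERV: children BDE:{A,C,G}, CRV:{T} ∪→ {A,C,G,T}; cost 1
[col 1] BCDERVZ: children BCDERV:{A,C,G,T}, Z:{C} ∩→ {C}; cost 0
[col 2] DE: children D:{G}, E:{T} ∪→ {G,T}; cost 1
[col 2] BDE: children B:{C}, DE:{G,T} ∪→ {C,G,T}; cost 1
[col 2] CR: children C:{T}, R:{A} ∪→ {A,T}; cost 1
[col 2] CRV: children CR:{A,T}, V:{T} ∩→ {T}; cost 0
[col 2] BCDERV: children BDE:{C,G,T}, CRV:{T} ∩→ {T}; cost 0
[col 2] BCDERVZ: children BCDERV:{T}, Z:{G} ∪→ {G,T}; cost 1
[col 3] DE: children D:{A}, E:{C} ∪→ {A,C}; cost 1
[col 3] BDE: children B:{T}, DE:{A,C} ∪→ {A,C,T}; cost 1
[col 3] CR: children C:{A}, R:{A} ∩→ {A}; cost 0
[col 3] CRV: children CR:{A}, V:{C} ∪→ {A,C}; cost 1
[col 3] BCDERV: children BDE:{A,C,T}, CRV:{A,C} ∩→ {A,C}; cost 0
[col 3] BCDERVZ: children BCDERV:{A,C}, Z:{C} ∩→ {C}; cost 0
[col 4] DE: children D:{T}, E:{C} ∪→ {C,T}; cost 1
[col 4] BDE: children B:{A}, DE:{C,T} ∪→ {A,C,T}; cost 1
[col 4] CR: children C:{A}, R:{A} ∩→ {A}; cost 0
[col 4] CRV: children CR:{A}, V:{G} ∪→ {A,G}; cost 1
[col 4] BCDERV: children BDE:{A,C,T}, CRV:{A,G} ∩→ {A}; cost 0
[col 4] BCDERVZ: children BCDERV:{A}, Z:{T} ∪→ {A,T}; cost 1
per-site changes: [3, 3, 4, 3, 4]; total = 17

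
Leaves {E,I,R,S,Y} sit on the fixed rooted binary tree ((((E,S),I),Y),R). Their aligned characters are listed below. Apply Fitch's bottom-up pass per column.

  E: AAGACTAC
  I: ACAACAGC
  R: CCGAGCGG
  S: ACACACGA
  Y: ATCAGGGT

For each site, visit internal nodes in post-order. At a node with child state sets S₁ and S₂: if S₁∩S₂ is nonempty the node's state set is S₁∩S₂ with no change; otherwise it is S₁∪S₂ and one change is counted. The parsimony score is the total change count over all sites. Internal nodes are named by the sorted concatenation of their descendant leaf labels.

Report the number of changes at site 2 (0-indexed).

3

[col 0] ES: children E:{A}, S:{A} ∩→ {A}; cost 0
[col 0] EIS: children ES:{A}, I:{A} ∩→ {A}; cost 0
[col 0] EISY: children EIS:{A}, Y:{A} ∩→ {A}; cost 0
[col 0] EIRSY: children EISY:{A}, R:{C} ∪→ {A,C}; cost 1
[col 1] ES: children E:{A}, S:{C} ∪→ {A,C}; cost 1
[col 1] EIS: children ES:{A,C}, I:{C} ∩→ {C}; cost 0
[col 1] EISY: children EIS:{C}, Y:{T} ∪→ {C,T}; cost 1
[col 1] EIRSY: children EISY:{C,T}, R:{C} ∩→ {C}; cost 0
[col 2] ES: children E:{G}, S:{A} ∪→ {A,G}; cost 1
[col 2] EIS: children ES:{A,G}, I:{A} ∩→ {A}; cost 0
[col 2] EISY: children EIS:{A}, Y:{C} ∪→ {A,C}; cost 1
[col 2] EIRSY: children EISY:{A,C}, R:{G} ∪→ {A,C,G}; cost 1
[col 3] ES: children E:{A}, S:{C} ∪→ {A,C}; cost 1
[col 3] EIS: children ES:{A,C}, I:{A} ∩→ {A}; cost 0
[col 3] EISY: children EIS:{A}, Y:{A} ∩→ {A}; cost 0
[col 3] EIRSY: children EISY:{A}, R:{A} ∩→ {A}; cost 0
[col 4] ES: children E:{C}, S:{A} ∪→ {A,C}; cost 1
[col 4] EIS: children ES:{A,C}, I:{C} ∩→ {C}; cost 0
[col 4] EISY: children EIS:{C}, Y:{G} ∪→ {C,G}; cost 1
[col 4] EIRSY: children EISY:{C,G}, R:{G} ∩→ {G}; cost 0
[col 5] ES: children E:{T}, S:{C} ∪→ {C,T}; cost 1
[col 5] EIS: children ES:{C,T}, I:{A} ∪→ {A,C,T}; cost 1
[col 5] EISY: children EIS:{A,C,T}, Y:{G} ∪→ {A,C,G,T}; cost 1
[col 5] EIRSY: children EISY:{A,C,G,T}, R:{C} ∩→ {C}; cost 0
[col 6] ES: children E:{A}, S:{G} ∪→ {A,G}; cost 1
[col 6] EIS: children ES:{A,G}, I:{G} ∩→ {G}; cost 0
[col 6] EISY: children EIS:{G}, Y:{G} ∩→ {G}; cost 0
[col 6] EIRSY: children EISY:{G}, R:{G} ∩→ {G}; cost 0
[col 7] ES: children E:{C}, S:{A} ∪→ {A,C}; cost 1
[col 7] EIS: children ES:{A,C}, I:{C} ∩→ {C}; cost 0
[col 7] EISY: children EIS:{C}, Y:{T} ∪→ {C,T}; cost 1
[col 7] EIRSY: children EISY:{C,T}, R:{G} ∪→ {C,G,T}; cost 1
per-site changes: [1, 2, 3, 1, 2, 3, 1, 3]; total = 16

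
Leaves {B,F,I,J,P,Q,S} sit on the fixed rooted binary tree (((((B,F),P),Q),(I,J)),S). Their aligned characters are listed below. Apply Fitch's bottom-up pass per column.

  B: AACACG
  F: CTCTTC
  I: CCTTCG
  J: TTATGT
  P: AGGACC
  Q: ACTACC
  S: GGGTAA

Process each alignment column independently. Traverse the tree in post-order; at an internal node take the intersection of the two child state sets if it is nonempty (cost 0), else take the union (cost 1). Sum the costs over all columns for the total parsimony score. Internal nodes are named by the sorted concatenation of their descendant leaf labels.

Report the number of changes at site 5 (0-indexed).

site 0, node BF: B={A} ∪ F={C} → {A,C} (+1)
site 0, node BFP: BF={A,C} ∩ P={A} → {A} (+0)
site 0, node BFPQ: BFP={A} ∩ Q={A} → {A} (+0)
site 0, node IJ: I={C} ∪ J={T} → {C,T} (+1)
site 0, node BFIJPQ: BFPQ={A} ∪ IJ={C,T} → {A,C,T} (+1)
site 0, node BFIJPQS: BFIJPQ={A,C,T} ∪ S={G} → {A,C,G,T} (+1)
site 1, node BF: B={A} ∪ F={T} → {A,T} (+1)
site 1, node BFP: BF={A,T} ∪ P={G} → {A,G,T} (+1)
site 1, node BFPQ: BFP={A,G,T} ∪ Q={C} → {A,C,G,T} (+1)
site 1, node IJ: I={C} ∪ J={T} → {C,T} (+1)
site 1, node BFIJPQ: BFPQ={A,C,G,T} ∩ IJ={C,T} → {C,T} (+0)
site 1, node BFIJPQS: BFIJPQ={C,T} ∪ S={G} → {C,G,T} (+1)
site 2, node BF: B={C} ∩ F={C} → {C} (+0)
site 2, node BFP: BF={C} ∪ P={G} → {C,G} (+1)
site 2, node BFPQ: BFP={C,G} ∪ Q={T} → {C,G,T} (+1)
site 2, node IJ: I={T} ∪ J={A} → {A,T} (+1)
site 2, node BFIJPQ: BFPQ={C,G,T} ∩ IJ={A,T} → {T} (+0)
site 2, node BFIJPQS: BFIJPQ={T} ∪ S={G} → {G,T} (+1)
site 3, node BF: B={A} ∪ F={T} → {A,T} (+1)
site 3, node BFP: BF={A,T} ∩ P={A} → {A} (+0)
site 3, node BFPQ: BFP={A} ∩ Q={A} → {A} (+0)
site 3, node IJ: I={T} ∩ J={T} → {T} (+0)
site 3, node BFIJPQ: BFPQ={A} ∪ IJ={T} → {A,T} (+1)
site 3, node BFIJPQS: BFIJPQ={A,T} ∩ S={T} → {T} (+0)
site 4, node BF: B={C} ∪ F={T} → {C,T} (+1)
site 4, node BFP: BF={C,T} ∩ P={C} → {C} (+0)
site 4, node BFPQ: BFP={C} ∩ Q={C} → {C} (+0)
site 4, node IJ: I={C} ∪ J={G} → {C,G} (+1)
site 4, node BFIJPQ: BFPQ={C} ∩ IJ={C,G} → {C} (+0)
site 4, node BFIJPQS: BFIJPQ={C} ∪ S={A} → {A,C} (+1)
site 5, node BF: B={G} ∪ F={C} → {C,G} (+1)
site 5, node BFP: BF={C,G} ∩ P={C} → {C} (+0)
site 5, node BFPQ: BFP={C} ∩ Q={C} → {C} (+0)
site 5, node IJ: I={G} ∪ J={T} → {G,T} (+1)
site 5, node BFIJPQ: BFPQ={C} ∪ IJ={G,T} → {C,G,T} (+1)
site 5, node BFIJPQS: BFIJPQ={C,G,T} ∪ S={A} → {A,C,G,T} (+1)
per-site changes: [4, 5, 4, 2, 3, 4]; total = 22

4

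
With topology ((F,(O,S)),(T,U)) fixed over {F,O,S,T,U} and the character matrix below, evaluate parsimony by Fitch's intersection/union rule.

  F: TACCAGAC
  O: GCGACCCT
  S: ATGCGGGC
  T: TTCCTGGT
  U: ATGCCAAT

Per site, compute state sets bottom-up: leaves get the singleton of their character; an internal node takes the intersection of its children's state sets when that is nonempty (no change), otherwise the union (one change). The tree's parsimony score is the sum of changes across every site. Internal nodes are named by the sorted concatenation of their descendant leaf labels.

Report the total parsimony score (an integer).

OS@0: {G} ∪ {A} = {A,G} (union, +1)
FOS@0: {T} ∪ {A,G} = {A,G,T} (union, +1)
TU@0: {T} ∪ {A} = {A,T} (union, +1)
FOSTU@0: {A,G,T} ∩ {A,T} = {A,T} (intersection, +0)
OS@1: {C} ∪ {T} = {C,T} (union, +1)
FOS@1: {A} ∪ {C,T} = {A,C,T} (union, +1)
TU@1: {T} ∩ {T} = {T} (intersection, +0)
FOSTU@1: {A,C,T} ∩ {T} = {T} (intersection, +0)
OS@2: {G} ∩ {G} = {G} (intersection, +0)
FOS@2: {C} ∪ {G} = {C,G} (union, +1)
TU@2: {C} ∪ {G} = {C,G} (union, +1)
FOSTU@2: {C,G} ∩ {C,G} = {C,G} (intersection, +0)
OS@3: {A} ∪ {C} = {A,C} (union, +1)
FOS@3: {C} ∩ {A,C} = {C} (intersection, +0)
TU@3: {C} ∩ {C} = {C} (intersection, +0)
FOSTU@3: {C} ∩ {C} = {C} (intersection, +0)
OS@4: {C} ∪ {G} = {C,G} (union, +1)
FOS@4: {A} ∪ {C,G} = {A,C,G} (union, +1)
TU@4: {T} ∪ {C} = {C,T} (union, +1)
FOSTU@4: {A,C,G} ∩ {C,T} = {C} (intersection, +0)
OS@5: {C} ∪ {G} = {C,G} (union, +1)
FOS@5: {G} ∩ {C,G} = {G} (intersection, +0)
TU@5: {G} ∪ {A} = {A,G} (union, +1)
FOSTU@5: {G} ∩ {A,G} = {G} (intersection, +0)
OS@6: {C} ∪ {G} = {C,G} (union, +1)
FOS@6: {A} ∪ {C,G} = {A,C,G} (union, +1)
TU@6: {G} ∪ {A} = {A,G} (union, +1)
FOSTU@6: {A,C,G} ∩ {A,G} = {A,G} (intersection, +0)
OS@7: {T} ∪ {C} = {C,T} (union, +1)
FOS@7: {C} ∩ {C,T} = {C} (intersection, +0)
TU@7: {T} ∩ {T} = {T} (intersection, +0)
FOSTU@7: {C} ∪ {T} = {C,T} (union, +1)
per-site changes: [3, 2, 2, 1, 3, 2, 3, 2]; total = 18

18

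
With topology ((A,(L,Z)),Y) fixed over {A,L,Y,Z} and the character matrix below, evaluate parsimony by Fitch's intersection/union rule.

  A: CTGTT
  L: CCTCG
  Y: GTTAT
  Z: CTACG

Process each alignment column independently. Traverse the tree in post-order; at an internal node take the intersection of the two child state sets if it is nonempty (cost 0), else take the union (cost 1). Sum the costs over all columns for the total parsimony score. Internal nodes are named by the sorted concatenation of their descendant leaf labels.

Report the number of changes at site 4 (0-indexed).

1

LZ@0: {C} ∩ {C} = {C} (intersection, +0)
ALZ@0: {C} ∩ {C} = {C} (intersection, +0)
ALYZ@0: {C} ∪ {G} = {C,G} (union, +1)
LZ@1: {C} ∪ {T} = {C,T} (union, +1)
ALZ@1: {T} ∩ {C,T} = {T} (intersection, +0)
ALYZ@1: {T} ∩ {T} = {T} (intersection, +0)
LZ@2: {T} ∪ {A} = {A,T} (union, +1)
ALZ@2: {G} ∪ {A,T} = {A,G,T} (union, +1)
ALYZ@2: {A,G,T} ∩ {T} = {T} (intersection, +0)
LZ@3: {C} ∩ {C} = {C} (intersection, +0)
ALZ@3: {T} ∪ {C} = {C,T} (union, +1)
ALYZ@3: {C,T} ∪ {A} = {A,C,T} (union, +1)
LZ@4: {G} ∩ {G} = {G} (intersection, +0)
ALZ@4: {T} ∪ {G} = {G,T} (union, +1)
ALYZ@4: {G,T} ∩ {T} = {T} (intersection, +0)
per-site changes: [1, 1, 2, 2, 1]; total = 7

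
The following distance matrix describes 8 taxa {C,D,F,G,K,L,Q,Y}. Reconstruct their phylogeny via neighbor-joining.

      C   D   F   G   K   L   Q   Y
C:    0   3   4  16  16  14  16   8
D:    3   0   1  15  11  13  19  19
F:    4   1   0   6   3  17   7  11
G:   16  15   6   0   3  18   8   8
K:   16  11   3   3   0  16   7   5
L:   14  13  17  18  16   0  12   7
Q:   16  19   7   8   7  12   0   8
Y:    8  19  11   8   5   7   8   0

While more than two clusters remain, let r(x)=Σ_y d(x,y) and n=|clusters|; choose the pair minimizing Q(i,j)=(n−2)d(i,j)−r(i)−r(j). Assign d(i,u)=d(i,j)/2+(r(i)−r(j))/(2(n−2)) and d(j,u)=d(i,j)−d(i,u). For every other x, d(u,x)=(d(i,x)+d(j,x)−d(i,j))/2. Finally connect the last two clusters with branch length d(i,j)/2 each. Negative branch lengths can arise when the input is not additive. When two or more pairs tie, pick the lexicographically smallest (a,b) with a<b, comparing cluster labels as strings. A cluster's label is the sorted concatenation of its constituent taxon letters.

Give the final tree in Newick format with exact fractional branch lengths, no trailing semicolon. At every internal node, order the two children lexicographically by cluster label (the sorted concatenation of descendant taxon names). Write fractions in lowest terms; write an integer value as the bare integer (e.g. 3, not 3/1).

(((((C:7/6,D:11/6):27/10,F:-17/10):83/16,(G:5/2,K:1/2):25/16):25/16,(L:7,Y:0):47/16):57/32,Q:57/32)

1. join C+D (d=3, Q=-140) ⇒ CD; edges |C|=7/6, |D|=11/6
  updated: d(CD,F)=1, d(CD,G)=14, d(CD,K)=12, d(CD,L)=12, d(CD,Q)=16, d(CD,Y)=12
2. join CD+F (d=1, Q=-107) ⇒ CDF; edges |CD|=27/10, |F|=-17/10
  updated: d(CDF,G)=19/2, d(CDF,K)=7, d(CDF,L)=14, d(CDF,Q)=11, d(CDF,Y)=11
3. join L+Y (d=7, Q=-78) ⇒ LY; edges |L|=7, |Y|=0
  updated: d(CDF,LY)=9, d(G,LY)=19/2, d(K,LY)=7, d(LY,Q)=13/2
4. join G+K (d=3, Q=-45) ⇒ GK; edges |G|=5/2, |K|=1/2
  updated: d(CDF,GK)=27/4, d(GK,LY)=27/4, d(GK,Q)=6
5. join CDF+GK (d=27/4, Q=-131/4) ⇒ CDFGK; edges |CDF|=83/16, |GK|=25/16
  updated: d(CDFGK,LY)=9/2, d(CDFGK,Q)=41/8
6. join CDFGK+LY (d=9/2, Q=-129/8) ⇒ CDFGKLY; edges |CDFGK|=25/16, |LY|=47/16
  updated: d(CDFGKLY,Q)=57/16
7. join CDFGKLY+Q (d=57/16) ⇒ CDFGKLQY; edges |CDFGKLY|=57/32, |Q|=57/32
final tree: (((((C:7/6,D:11/6):27/10,F:-17/10):83/16,(G:5/2,K:1/2):25/16):25/16,(L:7,Y:0):47/16):57/32,Q:57/32)
total length: 461/16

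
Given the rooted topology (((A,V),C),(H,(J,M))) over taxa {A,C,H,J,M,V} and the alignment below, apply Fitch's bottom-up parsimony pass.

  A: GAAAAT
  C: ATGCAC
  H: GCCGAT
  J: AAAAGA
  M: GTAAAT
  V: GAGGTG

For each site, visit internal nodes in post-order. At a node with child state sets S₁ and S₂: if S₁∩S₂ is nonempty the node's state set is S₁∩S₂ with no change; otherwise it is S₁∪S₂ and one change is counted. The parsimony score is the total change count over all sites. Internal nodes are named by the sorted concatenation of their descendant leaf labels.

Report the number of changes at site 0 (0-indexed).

AV@0: {G} ∩ {G} = {G} (intersection, +0)
ACV@0: {G} ∪ {A} = {A,G} (union, +1)
JM@0: {A} ∪ {G} = {A,G} (union, +1)
HJM@0: {G} ∩ {A,G} = {G} (intersection, +0)
ACHJMV@0: {A,G} ∩ {G} = {G} (intersection, +0)
AV@1: {A} ∩ {A} = {A} (intersection, +0)
ACV@1: {A} ∪ {T} = {A,T} (union, +1)
JM@1: {A} ∪ {T} = {A,T} (union, +1)
HJM@1: {C} ∪ {A,T} = {A,C,T} (union, +1)
ACHJMV@1: {A,T} ∩ {A,C,T} = {A,T} (intersection, +0)
AV@2: {A} ∪ {G} = {A,G} (union, +1)
ACV@2: {A,G} ∩ {G} = {G} (intersection, +0)
JM@2: {A} ∩ {A} = {A} (intersection, +0)
HJM@2: {C} ∪ {A} = {A,C} (union, +1)
ACHJMV@2: {G} ∪ {A,C} = {A,C,G} (union, +1)
AV@3: {A} ∪ {G} = {A,G} (union, +1)
ACV@3: {A,G} ∪ {C} = {A,C,G} (union, +1)
JM@3: {A} ∩ {A} = {A} (intersection, +0)
HJM@3: {G} ∪ {A} = {A,G} (union, +1)
ACHJMV@3: {A,C,G} ∩ {A,G} = {A,G} (intersection, +0)
AV@4: {A} ∪ {T} = {A,T} (union, +1)
ACV@4: {A,T} ∩ {A} = {A} (intersection, +0)
JM@4: {G} ∪ {A} = {A,G} (union, +1)
HJM@4: {A} ∩ {A,G} = {A} (intersection, +0)
ACHJMV@4: {A} ∩ {A} = {A} (intersection, +0)
AV@5: {T} ∪ {G} = {G,T} (union, +1)
ACV@5: {G,T} ∪ {C} = {C,G,T} (union, +1)
JM@5: {A} ∪ {T} = {A,T} (union, +1)
HJM@5: {T} ∩ {A,T} = {T} (intersection, +0)
ACHJMV@5: {C,G,T} ∩ {T} = {T} (intersection, +0)
per-site changes: [2, 3, 3, 3, 2, 3]; total = 16

2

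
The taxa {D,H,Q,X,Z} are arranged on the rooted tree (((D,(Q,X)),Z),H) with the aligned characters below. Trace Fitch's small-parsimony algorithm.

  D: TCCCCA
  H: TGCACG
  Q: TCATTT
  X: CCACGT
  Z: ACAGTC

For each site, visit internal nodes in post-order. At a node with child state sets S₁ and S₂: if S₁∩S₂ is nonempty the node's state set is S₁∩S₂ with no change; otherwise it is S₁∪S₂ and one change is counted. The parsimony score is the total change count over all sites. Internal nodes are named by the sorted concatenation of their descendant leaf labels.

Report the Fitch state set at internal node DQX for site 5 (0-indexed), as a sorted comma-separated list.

A,T

[col 0] QX: children Q:{T}, X:{C} ∪→ {C,T}; cost 1
[col 0] DQX: children D:{T}, QX:{C,T} ∩→ {T}; cost 0
[col 0] DQXZ: children DQX:{T}, Z:{A} ∪→ {A,T}; cost 1
[col 0] DHQXZ: children DQXZ:{A,T}, H:{T} ∩→ {T}; cost 0
[col 1] QX: children Q:{C}, X:{C} ∩→ {C}; cost 0
[col 1] DQX: children D:{C}, QX:{C} ∩→ {C}; cost 0
[col 1] DQXZ: children DQX:{C}, Z:{C} ∩→ {C}; cost 0
[col 1] DHQXZ: children DQXZ:{C}, H:{G} ∪→ {C,G}; cost 1
[col 2] QX: children Q:{A}, X:{A} ∩→ {A}; cost 0
[col 2] DQX: children D:{C}, QX:{A} ∪→ {A,C}; cost 1
[col 2] DQXZ: children DQX:{A,C}, Z:{A} ∩→ {A}; cost 0
[col 2] DHQXZ: children DQXZ:{A}, H:{C} ∪→ {A,C}; cost 1
[col 3] QX: children Q:{T}, X:{C} ∪→ {C,T}; cost 1
[col 3] DQX: children D:{C}, QX:{C,T} ∩→ {C}; cost 0
[col 3] DQXZ: children DQX:{C}, Z:{G} ∪→ {C,G}; cost 1
[col 3] DHQXZ: children DQXZ:{C,G}, H:{A} ∪→ {A,C,G}; cost 1
[col 4] QX: children Q:{T}, X:{G} ∪→ {G,T}; cost 1
[col 4] DQX: children D:{C}, QX:{G,T} ∪→ {C,G,T}; cost 1
[col 4] DQXZ: children DQX:{C,G,T}, Z:{T} ∩→ {T}; cost 0
[col 4] DHQXZ: children DQXZ:{T}, H:{C} ∪→ {C,T}; cost 1
[col 5] QX: children Q:{T}, X:{T} ∩→ {T}; cost 0
[col 5] DQX: children D:{A}, QX:{T} ∪→ {A,T}; cost 1
[col 5] DQXZ: children DQX:{A,T}, Z:{C} ∪→ {A,C,T}; cost 1
[col 5] DHQXZ: children DQXZ:{A,C,T}, H:{G} ∪→ {A,C,G,T}; cost 1
per-site changes: [2, 1, 2, 3, 3, 3]; total = 14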